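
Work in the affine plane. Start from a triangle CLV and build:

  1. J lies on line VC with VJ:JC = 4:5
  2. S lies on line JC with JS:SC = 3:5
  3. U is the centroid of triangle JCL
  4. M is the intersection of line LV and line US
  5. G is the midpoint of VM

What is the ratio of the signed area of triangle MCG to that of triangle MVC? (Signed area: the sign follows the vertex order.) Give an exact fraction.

[MCG]:[MVC] = -1/2

Assign C = (0, 0), L = (1, 0), V = (0, 1) — the answer is frame-independent, so this choice is without loss of generality.
1. J lies on line VC with VJ:JC = 4:5 ⇒ J = (0, 5/9)
2. S lies on line JC with JS:SC = 3:5 ⇒ S = (0, 25/72)
3. U is the centroid of triangle JCL ⇒ U = (1/3, 5/27)
4. M is the intersection of line LV and line US ⇒ M = (47/37, -10/37)
5. G is the midpoint of VM ⇒ G = (47/74, 27/74)
2·[MCG] = -47/74, 2·[MVC] = 47/37
[MCG]:[MVC] = -47/74:47/37 = -1/2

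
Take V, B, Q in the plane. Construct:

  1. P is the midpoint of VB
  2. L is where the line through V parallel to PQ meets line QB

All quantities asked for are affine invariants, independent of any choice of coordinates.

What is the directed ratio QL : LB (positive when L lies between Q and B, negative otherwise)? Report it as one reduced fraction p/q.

QL:LB = -1/2

Set V = (0, 0), B = (1, 0), Q = (0, 1); any affine frame gives the same invariant.
1. P is the midpoint of VB ⇒ P = (1/2, 0)
2. L is where the line through V parallel to PQ meets line QB ⇒ L = (-1, 2)
L = Q + t·(B−Q) with t = -1, so QL:LB = t:(1−t) = -1:2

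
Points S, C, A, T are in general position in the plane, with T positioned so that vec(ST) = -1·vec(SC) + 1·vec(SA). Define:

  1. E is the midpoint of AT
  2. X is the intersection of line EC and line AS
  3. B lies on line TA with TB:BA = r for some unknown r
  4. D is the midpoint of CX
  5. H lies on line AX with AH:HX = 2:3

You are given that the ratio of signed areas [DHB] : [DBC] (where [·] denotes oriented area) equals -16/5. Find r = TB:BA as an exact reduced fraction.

Choose coordinates S = (0, 0), C = (1, 0), A = (0, 1), T = (-1, 1).
1. E is the midpoint of AT ⇒ E = (-1/2, 1)
2. X is the intersection of line EC and line AS ⇒ X = (0, 2/3)
3. With TB:BA = r, write λ = r/(r+1) so B = T + λ·(A−T); B is affine-linear in λ
4. D is the midpoint of CX ⇒ D = (1/2, 1/3)
5. H lies on line AX with AH:HX = 2:3 ⇒ H = (0, 13/15)
Every point depending on B is an affine combination of B and λ-independent points, so each such coordinate is linear in λ; the λ² term in each signed area is a multiple of (A−T)×(A−T) = 0, so 2·[DHB] and 2·[DBC] are each linear in λ. Evaluating at λ=0 and λ=1:
  2·[DHB] = -8/15·λ + 7/15,   2·[DBC] = -1/3·λ + 1/6
So [DHB]:[DBC] = (-8/15·λ + 7/15) / (-1/3·λ + 1/6). Setting this equal to -16/5:
  -8/15·λ + 7/15 = -16/5·(-1/3·λ + 1/6)  ⇒  λ = 5/8
Then r = λ/(1−λ) = (5/8)/(3/8) = 5/3. Check: with r = 5/3, B = (-3/8, 1) and [DHB]:[DBC] = -16/5 as required.

r = 5/3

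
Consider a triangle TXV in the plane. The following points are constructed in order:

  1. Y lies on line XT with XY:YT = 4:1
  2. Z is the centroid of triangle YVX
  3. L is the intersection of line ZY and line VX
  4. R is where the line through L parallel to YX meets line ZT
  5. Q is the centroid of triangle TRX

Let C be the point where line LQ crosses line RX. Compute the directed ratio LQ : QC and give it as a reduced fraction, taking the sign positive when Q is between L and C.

LQ:QC = -7/10

Set T = (0, 0), X = (1, 0), V = (0, 1); any affine frame gives the same invariant.
1. Y lies on line XT with XY:YT = 4:1 ⇒ Y = (1/5, 0)
2. Z is the centroid of triangle YVX ⇒ Z = (2/5, 1/3)
3. L is the intersection of line ZY and line VX ⇒ L = (1/2, 1/2)
4. R is where the line through L parallel to YX meets line ZT ⇒ R = (3/5, 1/2)
5. Q is the centroid of triangle TRX ⇒ Q = (8/15, 1/6)
line LQ meets RX at C = (17/35, 9/14)
Q = L + t·(C−L) with t = -7/3, so LQ:QC = -7/3:10/3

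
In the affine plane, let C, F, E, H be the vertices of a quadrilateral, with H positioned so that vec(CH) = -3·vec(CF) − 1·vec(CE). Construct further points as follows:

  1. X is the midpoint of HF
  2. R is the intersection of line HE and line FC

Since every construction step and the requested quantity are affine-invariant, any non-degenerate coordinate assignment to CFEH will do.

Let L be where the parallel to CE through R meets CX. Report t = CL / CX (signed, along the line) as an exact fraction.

Assign C = (0, 0), F = (1, 0), E = (0, 1), H = (-3, -1) — the answer is frame-independent, so this choice is without loss of generality.
1. X is the midpoint of HF ⇒ X = (-1, -1/2)
2. R is the intersection of line HE and line FC ⇒ R = (-3/2, 0)
through R parallel to CE: direction (0, 1); meets CX at L = (-3/2, -3/4)
L = C + t·(X−C) with t = 3/2

t = 3/2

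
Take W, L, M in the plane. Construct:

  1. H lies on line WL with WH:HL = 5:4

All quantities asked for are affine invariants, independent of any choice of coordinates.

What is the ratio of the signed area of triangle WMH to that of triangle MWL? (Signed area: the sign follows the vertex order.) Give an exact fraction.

Choose coordinates W = (0, 0), L = (1, 0), M = (0, 1).
1. H lies on line WL with WH:HL = 5:4 ⇒ H = (5/9, 0)
2·[WMH] = -5/9, 2·[MWL] = 1
[WMH]:[MWL] = -5/9:1 = -5/9

[WMH]:[MWL] = -5/9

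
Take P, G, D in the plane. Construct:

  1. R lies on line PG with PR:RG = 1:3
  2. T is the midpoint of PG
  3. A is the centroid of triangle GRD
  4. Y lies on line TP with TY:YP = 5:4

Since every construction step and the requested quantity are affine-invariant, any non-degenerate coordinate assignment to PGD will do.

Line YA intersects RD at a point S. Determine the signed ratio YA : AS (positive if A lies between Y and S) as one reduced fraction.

YA:AS = -10/9

Work in coordinates with P = (0, 0), G = (1, 0), D = (0, 1).
1. R lies on line PG with PR:RG = 1:3 ⇒ R = (1/4, 0)
2. T is the midpoint of PG ⇒ T = (1/2, 0)
3. A is the centroid of triangle GRD ⇒ A = (5/12, 1/3)
4. Y lies on line TP with TY:YP = 5:4 ⇒ Y = (2/9, 0)
line YA meets RD at S = (29/120, 1/30)
A = Y + t·(S−Y) with t = 10, so YA:AS = 10:-9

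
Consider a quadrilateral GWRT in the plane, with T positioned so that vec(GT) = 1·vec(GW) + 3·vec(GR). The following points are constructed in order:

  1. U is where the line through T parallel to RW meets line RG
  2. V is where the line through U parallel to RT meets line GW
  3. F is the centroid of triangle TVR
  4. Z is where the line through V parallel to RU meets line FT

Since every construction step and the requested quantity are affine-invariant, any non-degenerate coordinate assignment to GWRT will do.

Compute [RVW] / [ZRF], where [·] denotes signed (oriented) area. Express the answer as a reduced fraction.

[RVW]:[ZRF] = 12/5

Work in coordinates with G = (0, 0), W = (1, 0), R = (0, 1), T = (1, 3).
1. U is where the line through T parallel to RW meets line RG ⇒ U = (0, 4)
2. V is where the line through U parallel to RT meets line GW ⇒ V = (-2, 0)
3. F is the centroid of triangle TVR ⇒ F = (-1/3, 4/3)
4. Z is where the line through V parallel to RU meets line FT ⇒ Z = (-2, -3/4)
2·[RVW] = 3, 2·[ZRF] = 5/4
[RVW]:[ZRF] = 3:5/4 = 12/5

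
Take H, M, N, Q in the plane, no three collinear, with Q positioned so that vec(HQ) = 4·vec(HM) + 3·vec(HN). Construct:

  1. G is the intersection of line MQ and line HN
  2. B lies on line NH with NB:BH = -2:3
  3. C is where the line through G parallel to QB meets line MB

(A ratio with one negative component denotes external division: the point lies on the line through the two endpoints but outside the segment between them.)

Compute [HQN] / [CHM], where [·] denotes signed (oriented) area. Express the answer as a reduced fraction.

Work in coordinates with H = (0, 0), M = (1, 0), N = (0, 1), Q = (4, 3).
1. G is the intersection of line MQ and line HN ⇒ G = (0, -1)
2. B lies on line NH with NB:BH = -2:3 ⇒ B = (0, 3)
3. C is where the line through G parallel to QB meets line MB ⇒ C = (4/3, -1)
2·[HQN] = 4, 2·[CHM] = -1
[HQN]:[CHM] = 4:-1 = -4

[HQN]:[CHM] = -4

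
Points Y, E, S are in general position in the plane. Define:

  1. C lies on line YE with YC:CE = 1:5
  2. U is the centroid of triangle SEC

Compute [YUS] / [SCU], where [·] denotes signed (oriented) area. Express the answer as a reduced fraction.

[YUS]:[SCU] = 7/5

Set Y = (0, 0), E = (1, 0), S = (0, 1); any affine frame gives the same invariant.
1. C lies on line YE with YC:CE = 1:5 ⇒ C = (1/6, 0)
2. U is the centroid of triangle SEC ⇒ U = (7/18, 1/3)
2·[YUS] = 7/18, 2·[SCU] = 5/18
[YUS]:[SCU] = 7/18:5/18 = 7/5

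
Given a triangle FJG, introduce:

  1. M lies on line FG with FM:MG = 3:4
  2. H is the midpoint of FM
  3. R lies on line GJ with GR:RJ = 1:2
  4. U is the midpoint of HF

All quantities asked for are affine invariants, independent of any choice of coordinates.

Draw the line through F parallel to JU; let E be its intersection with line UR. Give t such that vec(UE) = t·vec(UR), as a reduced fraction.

t = -9/50

Set F = (0, 0), J = (1, 0), G = (0, 1); any affine frame gives the same invariant.
1. M lies on line FG with FM:MG = 3:4 ⇒ M = (0, 3/7)
2. H is the midpoint of FM ⇒ H = (0, 3/14)
3. R lies on line GJ with GR:RJ = 1:2 ⇒ R = (1/3, 2/3)
4. U is the midpoint of HF ⇒ U = (0, 3/28)
through F parallel to JU: direction (-1, 3/28); meets UR at E = (-3/50, 9/1400)
E = U + t·(R−U) with t = -9/50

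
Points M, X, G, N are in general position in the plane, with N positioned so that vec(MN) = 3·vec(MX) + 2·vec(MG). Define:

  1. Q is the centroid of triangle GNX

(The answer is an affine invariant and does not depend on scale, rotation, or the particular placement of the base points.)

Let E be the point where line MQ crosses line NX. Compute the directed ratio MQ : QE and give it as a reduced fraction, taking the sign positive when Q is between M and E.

Work in coordinates with M = (0, 0), X = (1, 0), G = (0, 1), N = (3, 2).
1. Q is the centroid of triangle GNX ⇒ Q = (4/3, 1)
line MQ meets NX at E = (4, 3)
Q = M + t·(E−M) with t = 1/3, so MQ:QE = 1/3:2/3

MQ:QE = 1/2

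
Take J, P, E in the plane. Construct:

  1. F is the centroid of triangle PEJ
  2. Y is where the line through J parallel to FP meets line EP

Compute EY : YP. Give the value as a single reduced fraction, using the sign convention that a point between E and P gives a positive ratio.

EY:YP = -2

Work in coordinates with J = (0, 0), P = (1, 0), E = (0, 1).
1. F is the centroid of triangle PEJ ⇒ F = (1/3, 1/3)
2. Y is where the line through J parallel to FP meets line EP ⇒ Y = (2, -1)
Y = E + t·(P−E) with t = 2, so EY:YP = t:(1−t) = 2:-1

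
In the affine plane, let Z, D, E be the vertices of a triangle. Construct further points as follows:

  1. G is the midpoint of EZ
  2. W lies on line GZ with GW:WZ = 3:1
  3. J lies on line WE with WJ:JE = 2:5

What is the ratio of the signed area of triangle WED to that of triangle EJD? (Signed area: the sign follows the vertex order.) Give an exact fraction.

Set Z = (0, 0), D = (1, 0), E = (0, 1); any affine frame gives the same invariant.
1. G is the midpoint of EZ ⇒ G = (0, 1/2)
2. W lies on line GZ with GW:WZ = 3:1 ⇒ W = (0, 1/8)
3. J lies on line WE with WJ:JE = 2:5 ⇒ J = (0, 3/8)
2·[WED] = -7/8, 2·[EJD] = 5/8
[WED]:[EJD] = -7/8:5/8 = -7/5

[WED]:[EJD] = -7/5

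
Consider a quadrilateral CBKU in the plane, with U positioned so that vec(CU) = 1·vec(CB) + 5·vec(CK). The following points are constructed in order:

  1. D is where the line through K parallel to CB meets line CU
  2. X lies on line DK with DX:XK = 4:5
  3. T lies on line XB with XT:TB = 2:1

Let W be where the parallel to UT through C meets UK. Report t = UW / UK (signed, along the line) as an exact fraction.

Set C = (0, 0), B = (1, 0), K = (0, 1), U = (1, 5); any affine frame gives the same invariant.
1. D is where the line through K parallel to CB meets line CU ⇒ D = (1/5, 1)
2. X lies on line DK with DX:XK = 4:5 ⇒ X = (1/9, 1)
3. T lies on line XB with XT:TB = 2:1 ⇒ T = (19/27, 1/3)
through C parallel to UT: direction (-8/27, -14/3); meets UK at W = (4/47, 63/47)
W = U + t·(K−U) with t = 43/47

t = 43/47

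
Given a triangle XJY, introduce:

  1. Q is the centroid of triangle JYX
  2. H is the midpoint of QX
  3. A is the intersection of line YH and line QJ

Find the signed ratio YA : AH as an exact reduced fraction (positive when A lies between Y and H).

YA:AH = 2

Assign X = (0, 0), J = (1, 0), Y = (0, 1) — the answer is frame-independent, so this choice is without loss of generality.
1. Q is the centroid of triangle JYX ⇒ Q = (1/3, 1/3)
2. H is the midpoint of QX ⇒ H = (1/6, 1/6)
3. A is the intersection of line YH and line QJ ⇒ A = (1/9, 4/9)
A = Y + t·(H−Y) with t = 2/3, so YA:AH = t:(1−t) = 2/3:1/3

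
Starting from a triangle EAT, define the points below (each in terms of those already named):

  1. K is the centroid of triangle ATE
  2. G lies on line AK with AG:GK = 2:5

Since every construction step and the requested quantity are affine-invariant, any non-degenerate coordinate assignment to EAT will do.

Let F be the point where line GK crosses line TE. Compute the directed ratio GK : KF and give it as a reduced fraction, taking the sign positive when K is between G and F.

Assign E = (0, 0), A = (1, 0), T = (0, 1) — the answer is frame-independent, so this choice is without loss of generality.
1. K is the centroid of triangle ATE ⇒ K = (1/3, 1/3)
2. G lies on line AK with AG:GK = 2:5 ⇒ G = (17/21, 2/21)
line GK meets TE at F = (0, 1/2)
K = G + t·(F−G) with t = 10/17, so GK:KF = 10/17:7/17

GK:KF = 10/7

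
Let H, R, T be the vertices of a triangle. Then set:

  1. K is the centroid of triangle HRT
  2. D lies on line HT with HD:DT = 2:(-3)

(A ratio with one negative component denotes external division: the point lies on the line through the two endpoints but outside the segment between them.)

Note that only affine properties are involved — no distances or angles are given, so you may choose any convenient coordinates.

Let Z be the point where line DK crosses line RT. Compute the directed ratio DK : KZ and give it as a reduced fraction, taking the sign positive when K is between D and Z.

DK:KZ = 8

Assign H = (0, 0), R = (1, 0), T = (0, 1) — the answer is frame-independent, so this choice is without loss of generality.
1. K is the centroid of triangle HRT ⇒ K = (1/3, 1/3)
2. D lies on line HT with HD:DT = 2:(-3) ⇒ D = (0, -2)
line DK meets RT at Z = (3/8, 5/8)
K = D + t·(Z−D) with t = 8/9, so DK:KZ = 8/9:1/9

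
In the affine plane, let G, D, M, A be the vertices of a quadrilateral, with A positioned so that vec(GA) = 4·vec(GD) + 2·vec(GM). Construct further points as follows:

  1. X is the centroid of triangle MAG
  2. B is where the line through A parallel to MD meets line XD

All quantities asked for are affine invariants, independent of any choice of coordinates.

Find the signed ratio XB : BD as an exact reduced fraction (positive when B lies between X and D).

XB:BD = -11/15

Work in coordinates with G = (0, 0), D = (1, 0), M = (0, 1), A = (4, 2).
1. X is the centroid of triangle MAG ⇒ X = (4/3, 1)
2. B is where the line through A parallel to MD meets line XD ⇒ B = (9/4, 15/4)
B = X + t·(D−X) with t = -11/4, so XB:BD = t:(1−t) = -11/4:15/4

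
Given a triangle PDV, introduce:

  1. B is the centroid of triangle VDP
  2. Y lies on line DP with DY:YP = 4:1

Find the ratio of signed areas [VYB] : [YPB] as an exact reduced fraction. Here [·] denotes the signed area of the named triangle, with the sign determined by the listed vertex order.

Choose coordinates P = (0, 0), D = (1, 0), V = (0, 1).
1. B is the centroid of triangle VDP ⇒ B = (1/3, 1/3)
2. Y lies on line DP with DY:YP = 4:1 ⇒ Y = (1/5, 0)
2·[VYB] = 1/5, 2·[YPB] = -1/15
[VYB]:[YPB] = 1/5:-1/15 = -3

[VYB]:[YPB] = -3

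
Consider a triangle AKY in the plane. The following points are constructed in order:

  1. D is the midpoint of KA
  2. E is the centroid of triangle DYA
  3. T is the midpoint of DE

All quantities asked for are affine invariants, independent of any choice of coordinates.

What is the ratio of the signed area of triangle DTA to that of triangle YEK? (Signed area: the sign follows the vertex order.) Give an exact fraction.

[DTA]:[YEK] = 1/6

Work in coordinates with A = (0, 0), K = (1, 0), Y = (0, 1).
1. D is the midpoint of KA ⇒ D = (1/2, 0)
2. E is the centroid of triangle DYA ⇒ E = (1/6, 1/3)
3. T is the midpoint of DE ⇒ T = (1/3, 1/6)
2·[DTA] = 1/12, 2·[YEK] = 1/2
[DTA]:[YEK] = 1/12:1/2 = 1/6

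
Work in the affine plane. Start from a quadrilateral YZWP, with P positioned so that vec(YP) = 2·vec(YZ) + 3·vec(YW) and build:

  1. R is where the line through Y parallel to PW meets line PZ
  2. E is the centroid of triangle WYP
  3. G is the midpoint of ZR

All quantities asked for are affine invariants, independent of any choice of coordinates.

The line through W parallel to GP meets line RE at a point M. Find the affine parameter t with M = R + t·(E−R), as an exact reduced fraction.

Set Y = (0, 0), Z = (1, 0), W = (0, 1), P = (2, 3); any affine frame gives the same invariant.
1. R is where the line through Y parallel to PW meets line PZ ⇒ R = (3/2, 3/2)
2. E is the centroid of triangle WYP ⇒ E = (2/3, 4/3)
3. G is the midpoint of ZR ⇒ G = (5/4, 3/4)
through W parallel to GP: direction (3/4, 9/4); meets RE at M = (1/14, 17/14)
M = R + t·(E−R) with t = 12/7

t = 12/7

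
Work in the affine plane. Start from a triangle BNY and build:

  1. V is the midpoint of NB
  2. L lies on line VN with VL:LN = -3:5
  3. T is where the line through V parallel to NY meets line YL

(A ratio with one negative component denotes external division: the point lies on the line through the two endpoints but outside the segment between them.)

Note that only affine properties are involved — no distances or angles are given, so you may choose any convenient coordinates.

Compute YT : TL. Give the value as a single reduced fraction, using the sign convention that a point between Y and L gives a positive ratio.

YT:TL = 2/3

Set B = (0, 0), N = (1, 0), Y = (0, 1); any affine frame gives the same invariant.
1. V is the midpoint of NB ⇒ V = (1/2, 0)
2. L lies on line VN with VL:LN = -3:5 ⇒ L = (-1/4, 0)
3. T is where the line through V parallel to NY meets line YL ⇒ T = (-1/10, 3/5)
T = Y + t·(L−Y) with t = 2/5, so YT:TL = t:(1−t) = 2/5:3/5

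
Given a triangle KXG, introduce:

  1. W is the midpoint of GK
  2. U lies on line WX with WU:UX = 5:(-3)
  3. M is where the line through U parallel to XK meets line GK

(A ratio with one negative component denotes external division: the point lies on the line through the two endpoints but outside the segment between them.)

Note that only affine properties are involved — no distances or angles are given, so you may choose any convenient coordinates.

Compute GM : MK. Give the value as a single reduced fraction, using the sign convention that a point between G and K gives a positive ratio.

GM:MK = -7/3

Work in coordinates with K = (0, 0), X = (1, 0), G = (0, 1).
1. W is the midpoint of GK ⇒ W = (0, 1/2)
2. U lies on line WX with WU:UX = 5:(-3) ⇒ U = (5/2, -3/4)
3. M is where the line through U parallel to XK meets line GK ⇒ M = (0, -3/4)
M = G + t·(K−G) with t = 7/4, so GM:MK = t:(1−t) = 7/4:-3/4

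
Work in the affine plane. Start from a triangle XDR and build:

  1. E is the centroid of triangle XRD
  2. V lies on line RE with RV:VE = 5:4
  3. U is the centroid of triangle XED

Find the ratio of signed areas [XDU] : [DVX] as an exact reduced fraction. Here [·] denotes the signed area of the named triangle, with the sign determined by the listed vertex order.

[XDU]:[DVX] = 3/17

Choose coordinates X = (0, 0), D = (1, 0), R = (0, 1).
1. E is the centroid of triangle XRD ⇒ E = (1/3, 1/3)
2. V lies on line RE with RV:VE = 5:4 ⇒ V = (5/27, 17/27)
3. U is the centroid of triangle XED ⇒ U = (4/9, 1/9)
2·[XDU] = 1/9, 2·[DVX] = 17/27
[XDU]:[DVX] = 1/9:17/27 = 3/17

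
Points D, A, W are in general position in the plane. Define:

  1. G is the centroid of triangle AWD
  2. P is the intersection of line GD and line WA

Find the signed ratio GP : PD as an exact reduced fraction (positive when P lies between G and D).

GP:PD = -1/3

Work in coordinates with D = (0, 0), A = (1, 0), W = (0, 1).
1. G is the centroid of triangle AWD ⇒ G = (1/3, 1/3)
2. P is the intersection of line GD and line WA ⇒ P = (1/2, 1/2)
P = G + t·(D−G) with t = -1/2, so GP:PD = t:(1−t) = -1/2:3/2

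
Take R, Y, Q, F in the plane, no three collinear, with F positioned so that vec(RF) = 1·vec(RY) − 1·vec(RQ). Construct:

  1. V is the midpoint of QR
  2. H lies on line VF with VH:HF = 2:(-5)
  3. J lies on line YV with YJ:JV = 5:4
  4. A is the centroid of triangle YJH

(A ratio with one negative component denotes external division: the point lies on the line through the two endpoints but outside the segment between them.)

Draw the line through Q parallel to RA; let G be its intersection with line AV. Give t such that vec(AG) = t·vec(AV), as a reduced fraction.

t = 2

Set R = (0, 0), Y = (1, 0), Q = (0, 1), F = (1, -1); any affine frame gives the same invariant.
1. V is the midpoint of QR ⇒ V = (0, 1/2)
2. H lies on line VF with VH:HF = 2:(-5) ⇒ H = (-2/3, 3/2)
3. J lies on line YV with YJ:JV = 5:4 ⇒ J = (4/9, 5/18)
4. A is the centroid of triangle YJH ⇒ A = (7/27, 16/27)
through Q parallel to RA: direction (7/27, 16/27); meets AV at G = (-7/27, 11/27)
G = A + t·(V−A) with t = 2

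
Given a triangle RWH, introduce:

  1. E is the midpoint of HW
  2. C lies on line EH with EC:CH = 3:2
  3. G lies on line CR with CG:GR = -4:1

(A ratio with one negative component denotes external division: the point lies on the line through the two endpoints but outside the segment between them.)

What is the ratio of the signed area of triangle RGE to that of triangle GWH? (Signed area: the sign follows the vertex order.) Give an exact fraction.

Set R = (0, 0), W = (1, 0), H = (0, 1); any affine frame gives the same invariant.
1. E is the midpoint of HW ⇒ E = (1/2, 1/2)
2. C lies on line EH with EC:CH = 3:2 ⇒ C = (1/5, 4/5)
3. G lies on line CR with CG:GR = -4:1 ⇒ G = (-1/15, -4/15)
2·[RGE] = 1/10, 2·[GWH] = 4/3
[RGE]:[GWH] = 1/10:4/3 = 3/40

[RGE]:[GWH] = 3/40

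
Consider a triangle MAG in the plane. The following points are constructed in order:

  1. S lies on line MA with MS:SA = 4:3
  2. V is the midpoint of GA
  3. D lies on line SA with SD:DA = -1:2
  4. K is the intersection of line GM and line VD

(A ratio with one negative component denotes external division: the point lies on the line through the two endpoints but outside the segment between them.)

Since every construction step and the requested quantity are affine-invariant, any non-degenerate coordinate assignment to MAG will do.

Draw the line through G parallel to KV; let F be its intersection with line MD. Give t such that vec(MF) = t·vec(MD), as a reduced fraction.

t = -5

Assign M = (0, 0), A = (1, 0), G = (0, 1) — the answer is frame-independent, so this choice is without loss of generality.
1. S lies on line MA with MS:SA = 4:3 ⇒ S = (4/7, 0)
2. V is the midpoint of GA ⇒ V = (1/2, 1/2)
3. D lies on line SA with SD:DA = -1:2 ⇒ D = (1/7, 0)
4. K is the intersection of line GM and line VD ⇒ K = (0, -1/5)
through G parallel to KV: direction (1/2, 7/10); meets MD at F = (-5/7, 0)
F = M + t·(D−M) with t = -5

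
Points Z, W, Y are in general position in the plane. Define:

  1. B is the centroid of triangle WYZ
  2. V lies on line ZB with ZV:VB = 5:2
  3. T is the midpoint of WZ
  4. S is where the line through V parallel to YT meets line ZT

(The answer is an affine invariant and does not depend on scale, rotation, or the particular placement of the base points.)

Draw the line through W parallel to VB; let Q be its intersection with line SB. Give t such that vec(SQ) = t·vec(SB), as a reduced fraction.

t = -9/5

Choose coordinates Z = (0, 0), W = (1, 0), Y = (0, 1).
1. B is the centroid of triangle WYZ ⇒ B = (1/3, 1/3)
2. V lies on line ZB with ZV:VB = 5:2 ⇒ V = (5/21, 5/21)
3. T is the midpoint of WZ ⇒ T = (1/2, 0)
4. S is where the line through V parallel to YT meets line ZT ⇒ S = (5/14, 0)
through W parallel to VB: direction (2/21, 2/21); meets SB at Q = (2/5, -3/5)
Q = S + t·(B−S) with t = -9/5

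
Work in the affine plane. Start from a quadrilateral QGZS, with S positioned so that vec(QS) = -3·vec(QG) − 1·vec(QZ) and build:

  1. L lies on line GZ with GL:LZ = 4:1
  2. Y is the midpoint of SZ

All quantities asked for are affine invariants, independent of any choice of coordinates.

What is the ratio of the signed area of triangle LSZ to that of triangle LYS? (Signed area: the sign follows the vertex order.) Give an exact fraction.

Assign Q = (0, 0), G = (1, 0), Z = (0, 1), S = (-3, -1) — the answer is frame-independent, so this choice is without loss of generality.
1. L lies on line GZ with GL:LZ = 4:1 ⇒ L = (1/5, 4/5)
2. Y is the midpoint of SZ ⇒ Y = (-3/2, 0)
2·[LSZ] = -1, 2·[LYS] = 1/2
[LSZ]:[LYS] = -1:1/2 = -2

[LSZ]:[LYS] = -2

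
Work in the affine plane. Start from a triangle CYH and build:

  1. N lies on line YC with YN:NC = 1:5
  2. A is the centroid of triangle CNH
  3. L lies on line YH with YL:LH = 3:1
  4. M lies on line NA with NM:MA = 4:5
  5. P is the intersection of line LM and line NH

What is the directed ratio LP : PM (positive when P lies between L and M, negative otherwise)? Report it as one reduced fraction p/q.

LP:PM = 27/80

Assign C = (0, 0), Y = (1, 0), H = (0, 1) — the answer is frame-independent, so this choice is without loss of generality.
1. N lies on line YC with YN:NC = 1:5 ⇒ N = (5/6, 0)
2. A is the centroid of triangle CNH ⇒ A = (5/18, 1/3)
3. L lies on line YH with YL:LH = 3:1 ⇒ L = (1/4, 3/4)
4. M lies on line NA with NM:MA = 4:5 ⇒ M = (95/162, 4/27)
5. P is the intersection of line LM and line NH ⇒ P = (215/642, 64/107)
P = L + t·(M−L) with t = 27/107, so LP:PM = t:(1−t) = 27/107:80/107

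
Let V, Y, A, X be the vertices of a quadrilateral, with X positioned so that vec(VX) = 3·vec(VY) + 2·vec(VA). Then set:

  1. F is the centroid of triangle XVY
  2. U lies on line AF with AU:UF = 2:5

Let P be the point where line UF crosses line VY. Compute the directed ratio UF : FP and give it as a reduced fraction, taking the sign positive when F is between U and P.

UF:FP = 5/14

Choose coordinates V = (0, 0), Y = (1, 0), A = (0, 1), X = (3, 2).
1. F is the centroid of triangle XVY ⇒ F = (4/3, 2/3)
2. U lies on line AF with AU:UF = 2:5 ⇒ U = (8/21, 19/21)
line UF meets VY at P = (4, 0)
F = U + t·(P−U) with t = 5/19, so UF:FP = 5/19:14/19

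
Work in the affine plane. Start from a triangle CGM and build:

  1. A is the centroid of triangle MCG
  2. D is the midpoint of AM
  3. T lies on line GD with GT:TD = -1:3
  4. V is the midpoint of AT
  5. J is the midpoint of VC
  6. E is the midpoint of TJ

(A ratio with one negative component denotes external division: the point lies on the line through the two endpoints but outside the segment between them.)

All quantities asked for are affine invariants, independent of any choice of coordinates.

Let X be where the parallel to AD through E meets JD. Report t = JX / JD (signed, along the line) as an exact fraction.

t = 13/2

Choose coordinates C = (0, 0), G = (1, 0), M = (0, 1).
1. A is the centroid of triangle MCG ⇒ A = (1/3, 1/3)
2. D is the midpoint of AM ⇒ D = (1/6, 2/3)
3. T lies on line GD with GT:TD = -1:3 ⇒ T = (17/12, -1/3)
4. V is the midpoint of AT ⇒ V = (7/8, 0)
5. J is the midpoint of VC ⇒ J = (7/16, 0)
6. E is the midpoint of TJ ⇒ E = (89/96, -1/6)
through E parallel to AD: direction (-1/6, 1/3); meets JD at X = (-127/96, 13/3)
X = J + t·(D−J) with t = 13/2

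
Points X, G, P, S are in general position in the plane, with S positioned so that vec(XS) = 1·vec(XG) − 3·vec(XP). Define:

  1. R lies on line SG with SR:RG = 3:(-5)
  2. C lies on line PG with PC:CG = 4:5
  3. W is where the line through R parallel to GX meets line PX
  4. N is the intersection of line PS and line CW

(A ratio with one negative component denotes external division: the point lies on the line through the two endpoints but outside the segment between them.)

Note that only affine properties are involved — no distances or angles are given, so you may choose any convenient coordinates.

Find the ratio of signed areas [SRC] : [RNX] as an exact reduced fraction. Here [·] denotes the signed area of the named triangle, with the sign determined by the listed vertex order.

Choose coordinates X = (0, 0), G = (1, 0), P = (0, 1), S = (1, -3).
1. R lies on line SG with SR:RG = 3:(-5) ⇒ R = (1, -15/2)
2. C lies on line PG with PC:CG = 4:5 ⇒ C = (4/9, 5/9)
3. W is where the line through R parallel to GX meets line PX ⇒ W = (0, -15/2)
4. N is the intersection of line PS and line CW ⇒ N = (68/177, -95/177)
2·[SRC] = -5/2, 2·[RNX] = 415/177
[SRC]:[RNX] = -5/2:415/177 = -177/166

[SRC]:[RNX] = -177/166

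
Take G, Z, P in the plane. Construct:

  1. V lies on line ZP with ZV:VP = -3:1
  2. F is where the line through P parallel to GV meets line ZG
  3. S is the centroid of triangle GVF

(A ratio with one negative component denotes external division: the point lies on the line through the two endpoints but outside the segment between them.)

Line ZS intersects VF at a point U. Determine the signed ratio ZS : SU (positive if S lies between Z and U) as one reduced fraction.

Choose coordinates G = (0, 0), Z = (1, 0), P = (0, 1).
1. V lies on line ZP with ZV:VP = -3:1 ⇒ V = (-1/2, 3/2)
2. F is where the line through P parallel to GV meets line ZG ⇒ F = (1/3, 0)
3. S is the centroid of triangle GVF ⇒ S = (-1/18, 1/2)
line ZS meets VF at U = (2/21, 3/7)
S = Z + t·(U−Z) with t = 7/6, so ZS:SU = 7/6:-1/6

ZS:SU = -7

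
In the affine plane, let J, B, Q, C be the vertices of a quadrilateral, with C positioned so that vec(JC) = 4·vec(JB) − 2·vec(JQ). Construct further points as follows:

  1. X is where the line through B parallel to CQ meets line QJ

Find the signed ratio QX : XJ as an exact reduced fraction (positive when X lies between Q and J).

QX:XJ = 1/3

Choose coordinates J = (0, 0), B = (1, 0), Q = (0, 1), C = (4, -2).
1. X is where the line through B parallel to CQ meets line QJ ⇒ X = (0, 3/4)
X = Q + t·(J−Q) with t = 1/4, so QX:XJ = t:(1−t) = 1/4:3/4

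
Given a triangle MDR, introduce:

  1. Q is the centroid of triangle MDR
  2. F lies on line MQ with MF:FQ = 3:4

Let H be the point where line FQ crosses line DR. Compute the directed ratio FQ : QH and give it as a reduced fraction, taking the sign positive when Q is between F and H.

Set M = (0, 0), D = (1, 0), R = (0, 1); any affine frame gives the same invariant.
1. Q is the centroid of triangle MDR ⇒ Q = (1/3, 1/3)
2. F lies on line MQ with MF:FQ = 3:4 ⇒ F = (1/7, 1/7)
line FQ meets DR at H = (1/2, 1/2)
Q = F + t·(H−F) with t = 8/15, so FQ:QH = 8/15:7/15

FQ:QH = 8/7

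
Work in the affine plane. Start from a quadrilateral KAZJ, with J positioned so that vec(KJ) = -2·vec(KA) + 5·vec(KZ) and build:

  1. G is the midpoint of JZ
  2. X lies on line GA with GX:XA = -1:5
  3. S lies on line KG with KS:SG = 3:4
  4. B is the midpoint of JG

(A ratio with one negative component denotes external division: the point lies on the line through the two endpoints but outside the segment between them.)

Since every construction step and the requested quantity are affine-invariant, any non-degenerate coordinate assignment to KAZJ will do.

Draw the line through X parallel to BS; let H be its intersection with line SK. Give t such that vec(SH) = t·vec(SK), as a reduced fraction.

t = 5/4

Choose coordinates K = (0, 0), A = (1, 0), Z = (0, 1), J = (-2, 5).
1. G is the midpoint of JZ ⇒ G = (-1, 3)
2. X lies on line GA with GX:XA = -1:5 ⇒ X = (-3/2, 15/4)
3. S lies on line KG with KS:SG = 3:4 ⇒ S = (-3/7, 9/7)
4. B is the midpoint of JG ⇒ B = (-3/2, 4)
through X parallel to BS: direction (15/14, -19/7); meets SK at H = (3/28, -9/28)
H = S + t·(K−S) with t = 5/4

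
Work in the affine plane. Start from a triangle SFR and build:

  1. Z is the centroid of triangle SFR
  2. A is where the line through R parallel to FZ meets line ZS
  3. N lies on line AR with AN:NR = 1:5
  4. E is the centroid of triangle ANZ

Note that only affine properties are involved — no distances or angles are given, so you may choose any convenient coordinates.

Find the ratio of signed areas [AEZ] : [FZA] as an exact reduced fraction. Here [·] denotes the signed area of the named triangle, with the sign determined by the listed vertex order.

Set S = (0, 0), F = (1, 0), R = (0, 1); any affine frame gives the same invariant.
1. Z is the centroid of triangle SFR ⇒ Z = (1/3, 1/3)
2. A is where the line through R parallel to FZ meets line ZS ⇒ A = (2/3, 2/3)
3. N lies on line AR with AN:NR = 1:5 ⇒ N = (5/9, 13/18)
4. E is the centroid of triangle ANZ ⇒ E = (14/27, 31/54)
2·[AEZ] = 1/54, 2·[FZA] = -1/3
[AEZ]:[FZA] = 1/54:-1/3 = -1/18

[AEZ]:[FZA] = -1/18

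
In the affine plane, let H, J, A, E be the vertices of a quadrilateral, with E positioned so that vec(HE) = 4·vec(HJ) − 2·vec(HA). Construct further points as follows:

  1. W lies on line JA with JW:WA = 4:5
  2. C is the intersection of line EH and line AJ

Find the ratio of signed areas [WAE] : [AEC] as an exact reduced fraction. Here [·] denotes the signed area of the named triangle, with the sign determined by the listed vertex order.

Assign H = (0, 0), J = (1, 0), A = (0, 1), E = (4, -2) — the answer is frame-independent, so this choice is without loss of generality.
1. W lies on line JA with JW:WA = 4:5 ⇒ W = (5/9, 4/9)
2. C is the intersection of line EH and line AJ ⇒ C = (2, -1)
2·[WAE] = -5/9, 2·[AEC] = -2
[WAE]:[AEC] = -5/9:-2 = 5/18

[WAE]:[AEC] = 5/18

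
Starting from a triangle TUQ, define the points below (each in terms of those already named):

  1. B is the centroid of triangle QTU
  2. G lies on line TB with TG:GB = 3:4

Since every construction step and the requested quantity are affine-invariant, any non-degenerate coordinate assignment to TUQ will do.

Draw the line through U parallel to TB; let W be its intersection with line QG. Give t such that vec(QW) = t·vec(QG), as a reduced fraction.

t = 2

Assign T = (0, 0), U = (1, 0), Q = (0, 1) — the answer is frame-independent, so this choice is without loss of generality.
1. B is the centroid of triangle QTU ⇒ B = (1/3, 1/3)
2. G lies on line TB with TG:GB = 3:4 ⇒ G = (1/7, 1/7)
through U parallel to TB: direction (1/3, 1/3); meets QG at W = (2/7, -5/7)
W = Q + t·(G−Q) with t = 2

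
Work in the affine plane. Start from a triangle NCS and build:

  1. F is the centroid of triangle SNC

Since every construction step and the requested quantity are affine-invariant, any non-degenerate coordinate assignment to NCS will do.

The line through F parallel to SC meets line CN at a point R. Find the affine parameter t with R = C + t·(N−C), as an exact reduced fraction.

Choose coordinates N = (0, 0), C = (1, 0), S = (0, 1).
1. F is the centroid of triangle SNC ⇒ F = (1/3, 1/3)
through F parallel to SC: direction (1, -1); meets CN at R = (2/3, 0)
R = C + t·(N−C) with t = 1/3

t = 1/3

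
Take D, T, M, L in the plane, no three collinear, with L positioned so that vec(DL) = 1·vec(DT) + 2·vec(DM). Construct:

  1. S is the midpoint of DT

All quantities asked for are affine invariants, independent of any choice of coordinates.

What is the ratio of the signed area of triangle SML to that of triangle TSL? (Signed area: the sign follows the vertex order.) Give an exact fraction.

[SML]:[TSL] = 3/2

Choose coordinates D = (0, 0), T = (1, 0), M = (0, 1), L = (1, 2).
1. S is the midpoint of DT ⇒ S = (1/2, 0)
2·[SML] = -3/2, 2·[TSL] = -1
[SML]:[TSL] = -3/2:-1 = 3/2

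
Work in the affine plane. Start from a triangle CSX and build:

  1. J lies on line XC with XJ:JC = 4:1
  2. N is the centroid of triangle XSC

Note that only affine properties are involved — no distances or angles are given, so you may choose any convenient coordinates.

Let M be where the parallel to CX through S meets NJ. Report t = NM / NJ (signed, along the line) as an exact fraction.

t = -2

Set C = (0, 0), S = (1, 0), X = (0, 1); any affine frame gives the same invariant.
1. J lies on line XC with XJ:JC = 4:1 ⇒ J = (0, 1/5)
2. N is the centroid of triangle XSC ⇒ N = (1/3, 1/3)
through S parallel to CX: direction (0, 1); meets NJ at M = (1, 3/5)
M = N + t·(J−N) with t = -2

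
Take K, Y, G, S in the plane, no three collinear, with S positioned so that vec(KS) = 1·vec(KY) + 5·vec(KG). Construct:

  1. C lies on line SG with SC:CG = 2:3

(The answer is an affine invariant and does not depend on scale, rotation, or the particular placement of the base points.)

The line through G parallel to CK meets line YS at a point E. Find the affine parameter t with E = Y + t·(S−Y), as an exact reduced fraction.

t = 4/3

Assign K = (0, 0), Y = (1, 0), G = (0, 1), S = (1, 5) — the answer is frame-independent, so this choice is without loss of generality.
1. C lies on line SG with SC:CG = 2:3 ⇒ C = (3/5, 17/5)
through G parallel to CK: direction (-3/5, -17/5); meets YS at E = (1, 20/3)
E = Y + t·(S−Y) with t = 4/3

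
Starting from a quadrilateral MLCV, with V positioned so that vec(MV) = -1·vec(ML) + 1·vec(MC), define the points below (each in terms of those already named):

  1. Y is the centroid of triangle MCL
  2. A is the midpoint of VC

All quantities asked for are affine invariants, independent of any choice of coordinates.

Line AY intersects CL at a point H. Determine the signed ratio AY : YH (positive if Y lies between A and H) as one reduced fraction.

AY:YH = 1/2

Choose coordinates M = (0, 0), L = (1, 0), C = (0, 1), V = (-1, 1).
1. Y is the centroid of triangle MCL ⇒ Y = (1/3, 1/3)
2. A is the midpoint of VC ⇒ A = (-1/2, 1)
line AY meets CL at H = (2, -1)
Y = A + t·(H−A) with t = 1/3, so AY:YH = 1/3:2/3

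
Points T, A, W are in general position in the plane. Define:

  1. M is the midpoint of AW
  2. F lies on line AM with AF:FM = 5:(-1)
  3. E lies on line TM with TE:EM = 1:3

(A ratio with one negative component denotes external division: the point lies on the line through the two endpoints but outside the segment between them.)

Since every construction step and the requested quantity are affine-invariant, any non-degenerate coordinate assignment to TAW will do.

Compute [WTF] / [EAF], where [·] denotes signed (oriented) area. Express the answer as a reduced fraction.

Assign T = (0, 0), A = (1, 0), W = (0, 1) — the answer is frame-independent, so this choice is without loss of generality.
1. M is the midpoint of AW ⇒ M = (1/2, 1/2)
2. F lies on line AM with AF:FM = 5:(-1) ⇒ F = (3/8, 5/8)
3. E lies on line TM with TE:EM = 1:3 ⇒ E = (1/8, 1/8)
2·[WTF] = 3/8, 2·[EAF] = 15/32
[WTF]:[EAF] = 3/8:15/32 = 4/5

[WTF]:[EAF] = 4/5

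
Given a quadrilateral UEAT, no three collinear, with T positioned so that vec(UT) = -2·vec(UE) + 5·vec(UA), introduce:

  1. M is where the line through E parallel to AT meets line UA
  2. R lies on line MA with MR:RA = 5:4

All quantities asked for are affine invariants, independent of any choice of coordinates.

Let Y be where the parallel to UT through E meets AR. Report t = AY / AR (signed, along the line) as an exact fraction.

Work in coordinates with U = (0, 0), E = (1, 0), A = (0, 1), T = (-2, 5).
1. M is where the line through E parallel to AT meets line UA ⇒ M = (0, 2)
2. R lies on line MA with MR:RA = 5:4 ⇒ R = (0, 13/9)
through E parallel to UT: direction (-2, 5); meets AR at Y = (0, 5/2)
Y = A + t·(R−A) with t = 27/8

t = 27/8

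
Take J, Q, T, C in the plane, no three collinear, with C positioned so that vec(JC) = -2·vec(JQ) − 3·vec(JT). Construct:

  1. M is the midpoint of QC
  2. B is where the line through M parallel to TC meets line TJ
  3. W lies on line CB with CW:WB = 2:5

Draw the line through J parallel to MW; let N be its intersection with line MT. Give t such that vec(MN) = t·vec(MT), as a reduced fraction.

t = 14/27

Work in coordinates with J = (0, 0), Q = (1, 0), T = (0, 1), C = (-2, -3).
1. M is the midpoint of QC ⇒ M = (-1/2, -3/2)
2. B is where the line through M parallel to TC meets line TJ ⇒ B = (0, -1/2)
3. W lies on line CB with CW:WB = 2:5 ⇒ W = (-10/7, -16/7)
through J parallel to MW: direction (-13/14, -11/14); meets MT at N = (-13/54, -11/54)
N = M + t·(T−M) with t = 14/27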